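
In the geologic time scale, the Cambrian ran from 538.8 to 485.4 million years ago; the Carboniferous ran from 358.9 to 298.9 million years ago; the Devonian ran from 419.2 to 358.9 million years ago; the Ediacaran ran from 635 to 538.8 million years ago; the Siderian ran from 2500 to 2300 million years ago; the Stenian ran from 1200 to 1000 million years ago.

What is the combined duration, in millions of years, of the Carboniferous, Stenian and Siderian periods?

460 million years

Duration is start − end for each: (358.9 − 298.9) + (1200 − 1000) + (2500 − 2300).
That is 60 + 200 + 200, which totals 460 million years.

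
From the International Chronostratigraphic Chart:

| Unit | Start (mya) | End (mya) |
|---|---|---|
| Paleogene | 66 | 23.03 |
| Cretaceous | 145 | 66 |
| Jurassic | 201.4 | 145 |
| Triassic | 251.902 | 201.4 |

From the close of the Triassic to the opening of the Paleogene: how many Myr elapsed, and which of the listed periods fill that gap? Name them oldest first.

The Triassic closes at 201.4 Ma and the Paleogene opens at 66 Ma, so the interval is 201.4 − 66 = 135.4 Myr.
A period fits inside if it starts at or after 201.4 Ma and ends at or before 66 Ma; oldest first that gives Jurassic, Cretaceous.

135.4 million years; Jurassic, Cretaceous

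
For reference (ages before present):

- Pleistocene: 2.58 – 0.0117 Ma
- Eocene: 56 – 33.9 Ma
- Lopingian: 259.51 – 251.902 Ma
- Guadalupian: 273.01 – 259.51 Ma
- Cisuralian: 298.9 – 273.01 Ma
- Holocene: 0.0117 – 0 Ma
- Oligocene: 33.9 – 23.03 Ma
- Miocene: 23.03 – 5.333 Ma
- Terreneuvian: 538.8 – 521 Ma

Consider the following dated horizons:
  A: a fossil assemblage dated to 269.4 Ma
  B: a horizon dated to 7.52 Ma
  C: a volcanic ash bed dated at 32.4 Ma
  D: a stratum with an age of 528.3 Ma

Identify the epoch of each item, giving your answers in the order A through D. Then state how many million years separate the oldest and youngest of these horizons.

A — Guadalupian; B — Miocene; C — Oligocene; D — Terreneuvian; span 520.78 million years

A: 269.4 Ma lies in 273.01–259.51 Ma, so Guadalupian.
B: 7.52 Ma lies in 23.03–5.333 Ma, so Miocene.
C: 32.4 Ma lies in 33.9–23.03 Ma, so Oligocene.
D: 528.3 Ma lies in 538.8–521 Ma, so Terreneuvian.
Oldest = 528.3 Ma, youngest = 7.52 Ma → span 520.78 Myr.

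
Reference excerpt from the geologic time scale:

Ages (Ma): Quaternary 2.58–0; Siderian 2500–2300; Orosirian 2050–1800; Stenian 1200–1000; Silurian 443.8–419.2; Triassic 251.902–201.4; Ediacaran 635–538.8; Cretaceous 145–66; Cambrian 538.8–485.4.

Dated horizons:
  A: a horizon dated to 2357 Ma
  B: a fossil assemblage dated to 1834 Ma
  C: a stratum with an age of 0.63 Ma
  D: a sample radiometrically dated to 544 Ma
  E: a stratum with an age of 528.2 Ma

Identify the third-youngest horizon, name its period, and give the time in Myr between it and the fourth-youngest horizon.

D, in the Ediacaran; 1290 million years to B

Sorted youngest-first by Ma: C (0.63), E (528.2), D (544), B (1834), A (2357).
The third youngest is D at 544 Ma, which lies in 635–538.8 Ma: the Ediacaran.
The fourth youngest is B at 1834 Ma; separation = |544 − 1834| = 1290 Myr.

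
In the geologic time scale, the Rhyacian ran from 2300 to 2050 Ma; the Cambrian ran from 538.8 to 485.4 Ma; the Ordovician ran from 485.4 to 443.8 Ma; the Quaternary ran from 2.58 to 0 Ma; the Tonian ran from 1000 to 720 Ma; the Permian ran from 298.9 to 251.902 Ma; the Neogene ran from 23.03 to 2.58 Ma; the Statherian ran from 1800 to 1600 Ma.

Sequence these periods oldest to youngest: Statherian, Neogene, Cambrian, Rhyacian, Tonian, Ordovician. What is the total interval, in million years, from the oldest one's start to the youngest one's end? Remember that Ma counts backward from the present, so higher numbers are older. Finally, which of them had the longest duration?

Start ages (Ma): Rhyacian 2300, Statherian 1800, Tonian 1000, Cambrian 538.8, Ordovician 485.4, Neogene 23.03.
Ordered oldest to youngest: Rhyacian, Statherian, Tonian, Cambrian, Ordovician, Neogene.
Span = 2300 − 2.58 = 2297.42 Myr.
Durations: Statherian 200, Tonian 280, Ordovician 41.6, Cambrian 53.4, Neogene 20.45, Rhyacian 250 → longest is Tonian (280 Myr).

Rhyacian, Statherian, Tonian, Cambrian, Ordovician, Neogene; total span 2297.42 Myr; longest is Tonian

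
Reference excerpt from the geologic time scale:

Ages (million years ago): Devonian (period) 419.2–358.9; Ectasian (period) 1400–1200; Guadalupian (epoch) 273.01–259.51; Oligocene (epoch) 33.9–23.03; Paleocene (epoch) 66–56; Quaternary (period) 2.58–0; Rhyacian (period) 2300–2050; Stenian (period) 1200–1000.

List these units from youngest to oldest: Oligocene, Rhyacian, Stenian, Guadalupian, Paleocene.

Oligocene → Paleocene → Guadalupian → Stenian → Rhyacian

The oldest of these is Rhyacian (starts 2300 Ma) and the youngest is Oligocene (ends 23.03 Ma).
In between, by decreasing start age: Stenian (1200), Guadalupian (273.01), Paleocene (66).
Listing youngest first means reversing that sequence.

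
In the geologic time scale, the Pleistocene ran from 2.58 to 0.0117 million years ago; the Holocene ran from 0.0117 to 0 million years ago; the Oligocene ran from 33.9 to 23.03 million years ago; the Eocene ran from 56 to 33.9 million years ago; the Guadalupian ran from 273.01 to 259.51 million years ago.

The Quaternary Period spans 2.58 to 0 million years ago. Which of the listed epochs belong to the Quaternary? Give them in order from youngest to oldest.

Epochs with both bounds inside 2.58–0 Ma: Holocene (0.0117–0), Pleistocene (2.58–0.0117).

Holocene, Pleistocene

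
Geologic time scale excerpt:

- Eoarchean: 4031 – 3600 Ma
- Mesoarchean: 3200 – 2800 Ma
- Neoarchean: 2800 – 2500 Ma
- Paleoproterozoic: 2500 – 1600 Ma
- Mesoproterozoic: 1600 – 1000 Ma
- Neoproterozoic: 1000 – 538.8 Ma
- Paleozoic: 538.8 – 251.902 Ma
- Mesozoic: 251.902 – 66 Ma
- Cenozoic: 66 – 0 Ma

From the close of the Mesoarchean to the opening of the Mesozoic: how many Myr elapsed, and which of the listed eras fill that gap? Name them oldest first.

The Mesoarchean closes at 2800 Ma and the Mesozoic opens at 251.902 Ma, so the interval is 2800 − 251.902 = 2548.098 Myr.
An era fits inside if it starts at or after 2800 Ma and ends at or before 251.902 Ma; oldest first that gives Neoarchean, Paleoproterozoic, Mesoproterozoic, Neoproterozoic, Paleozoic.

2548.098 million years; Neoarchean, Paleoproterozoic, Mesoproterozoic, Neoproterozoic, Paleozoic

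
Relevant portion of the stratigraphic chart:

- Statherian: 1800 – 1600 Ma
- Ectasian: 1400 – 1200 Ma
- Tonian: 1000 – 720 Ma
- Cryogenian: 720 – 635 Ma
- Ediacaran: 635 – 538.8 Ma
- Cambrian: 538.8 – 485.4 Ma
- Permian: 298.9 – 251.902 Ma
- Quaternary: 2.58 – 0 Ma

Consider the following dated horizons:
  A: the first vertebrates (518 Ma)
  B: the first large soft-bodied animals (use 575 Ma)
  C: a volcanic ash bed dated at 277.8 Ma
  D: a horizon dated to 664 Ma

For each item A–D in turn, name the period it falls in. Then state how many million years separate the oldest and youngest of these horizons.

A: 518 Ma lies in 538.8–485.4 Ma, so Cambrian.
B: 575 Ma lies in 635–538.8 Ma, so Ediacaran.
C: 277.8 Ma lies in 298.9–251.902 Ma, so Permian.
D: 664 Ma lies in 720–635 Ma, so Cryogenian.
Oldest = 664 Ma, youngest = 277.8 Ma → span 386.2 Myr.

A — Cambrian; B — Ediacaran; C — Permian; D — Cryogenian; span 386.2 million years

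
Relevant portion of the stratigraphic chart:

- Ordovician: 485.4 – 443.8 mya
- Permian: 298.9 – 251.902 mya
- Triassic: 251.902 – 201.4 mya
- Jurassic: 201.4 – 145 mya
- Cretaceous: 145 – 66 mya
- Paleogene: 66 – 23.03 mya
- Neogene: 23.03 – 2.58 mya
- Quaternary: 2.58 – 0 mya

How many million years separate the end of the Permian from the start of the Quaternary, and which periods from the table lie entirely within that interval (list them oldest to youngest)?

The Permian closes at 251.902 Ma and the Quaternary opens at 2.58 Ma, so the interval is 251.902 − 2.58 = 249.322 Myr.
A period fits inside if it starts at or after 251.902 Ma and ends at or before 2.58 Ma; oldest first that gives Triassic, Jurassic, Cretaceous, Paleogene, Neogene.

249.322 million years; Triassic, Jurassic, Cretaceous, Paleogene, Neogene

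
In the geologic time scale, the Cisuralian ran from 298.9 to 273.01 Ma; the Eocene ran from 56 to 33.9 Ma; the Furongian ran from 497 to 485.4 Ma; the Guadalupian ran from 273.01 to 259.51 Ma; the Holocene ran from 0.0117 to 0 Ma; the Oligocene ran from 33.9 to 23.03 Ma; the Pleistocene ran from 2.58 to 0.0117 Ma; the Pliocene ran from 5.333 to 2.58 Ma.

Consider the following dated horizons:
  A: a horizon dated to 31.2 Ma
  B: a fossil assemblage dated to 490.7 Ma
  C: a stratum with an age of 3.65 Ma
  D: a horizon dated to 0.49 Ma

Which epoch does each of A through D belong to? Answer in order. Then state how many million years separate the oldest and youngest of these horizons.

A: 31.2 Ma lies in 33.9–23.03 Ma, so Oligocene.
B: 490.7 Ma lies in 497–485.4 Ma, so Furongian.
C: 3.65 Ma lies in 5.333–2.58 Ma, so Pliocene.
D: 0.49 Ma lies in 2.58–0.0117 Ma, so Pleistocene.
Oldest = 490.7 Ma, youngest = 0.49 Ma → span 490.21 Myr.

A — Oligocene; B — Furongian; C — Pliocene; D — Pleistocene; span 490.21 million years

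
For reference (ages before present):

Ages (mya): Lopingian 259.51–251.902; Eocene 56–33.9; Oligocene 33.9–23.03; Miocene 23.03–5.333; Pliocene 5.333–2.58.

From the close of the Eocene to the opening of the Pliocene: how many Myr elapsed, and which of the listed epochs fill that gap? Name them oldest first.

The Eocene closes at 33.9 Ma and the Pliocene opens at 5.333 Ma, so the interval is 33.9 − 5.333 = 28.567 Myr.
An epoch fits inside if it starts at or after 33.9 Ma and ends at or before 5.333 Ma; oldest first that gives Oligocene, Miocene.

28.567 million years; Oligocene, Miocene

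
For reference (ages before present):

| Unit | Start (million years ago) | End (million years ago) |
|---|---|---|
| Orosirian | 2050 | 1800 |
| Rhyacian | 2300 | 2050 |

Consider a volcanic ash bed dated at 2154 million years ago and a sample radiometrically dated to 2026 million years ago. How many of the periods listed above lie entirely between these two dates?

Checking each listed span, none has both start < 2154 Ma and end > 2026 Ma — every period straddles one of the two dates or lies outside them — so the count is 0.

0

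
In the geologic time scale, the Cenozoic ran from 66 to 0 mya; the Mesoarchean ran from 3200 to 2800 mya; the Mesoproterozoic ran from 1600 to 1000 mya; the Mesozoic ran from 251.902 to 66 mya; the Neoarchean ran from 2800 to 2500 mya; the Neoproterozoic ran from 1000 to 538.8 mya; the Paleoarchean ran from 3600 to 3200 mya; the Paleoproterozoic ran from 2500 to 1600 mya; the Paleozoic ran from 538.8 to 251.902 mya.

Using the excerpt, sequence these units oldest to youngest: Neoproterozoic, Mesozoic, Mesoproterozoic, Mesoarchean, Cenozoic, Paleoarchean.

Sorting by start age (descending Ma, since larger Ma = older): Paleoarchean start 3600, Mesoarchean start 3200, Mesoproterozoic start 1600, Neoproterozoic start 1000, Mesozoic start 251.902, Cenozoic start 66.

Paleoarchean → Mesoarchean → Mesoproterozoic → Neoproterozoic → Mesozoic → Cenozoic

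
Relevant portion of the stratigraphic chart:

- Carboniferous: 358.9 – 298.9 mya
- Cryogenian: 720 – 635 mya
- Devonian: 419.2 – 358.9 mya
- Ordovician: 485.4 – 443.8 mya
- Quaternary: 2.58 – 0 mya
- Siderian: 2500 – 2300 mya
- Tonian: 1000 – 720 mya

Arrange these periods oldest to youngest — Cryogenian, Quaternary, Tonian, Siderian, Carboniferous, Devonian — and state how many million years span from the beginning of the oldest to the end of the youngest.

Siderian → Tonian → Cryogenian → Devonian → Carboniferous → Quaternary; total span 2500 Myr

From the excerpt: Cryogenian 720–635; Quaternary 2.58–0; Tonian 1000–720; Siderian 2500–2300; Carboniferous 358.9–298.9; Devonian 419.2–358.9 (Ma).
Larger Ma is earlier, so the oldest is Siderian and the youngest is Quaternary; oldest to youngest: Siderian, Tonian, Cryogenian, Devonian, Carboniferous, Quaternary.
Oldest start 2500 minus youngest end 0 gives 2500 Myr overall.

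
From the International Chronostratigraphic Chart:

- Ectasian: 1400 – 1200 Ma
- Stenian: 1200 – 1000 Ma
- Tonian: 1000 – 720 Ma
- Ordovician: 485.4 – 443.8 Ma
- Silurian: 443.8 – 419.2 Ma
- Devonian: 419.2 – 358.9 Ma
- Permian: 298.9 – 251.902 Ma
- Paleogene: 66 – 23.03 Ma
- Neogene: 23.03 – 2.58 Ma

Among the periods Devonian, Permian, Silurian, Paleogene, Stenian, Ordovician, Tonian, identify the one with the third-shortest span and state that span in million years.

Paleogene, 42.97 million years

Start − end for each: Devonian 419.2 − 358.9 = 60.3; Permian 298.9 − 251.902 = 46.998; Silurian 443.8 − 419.2 = 24.6; Paleogene 66 − 23.03 = 42.97; Stenian 1200 − 1000 = 200; Ordovician 485.4 − 443.8 = 41.6; Tonian 1000 − 720 = 280.
Ranking these from shortest: Silurian < Ordovician < Paleogene < Permian < Devonian < Stenian < Tonian.
Position 3 in that ranking is Paleogene, which lasted 42.97 Myr.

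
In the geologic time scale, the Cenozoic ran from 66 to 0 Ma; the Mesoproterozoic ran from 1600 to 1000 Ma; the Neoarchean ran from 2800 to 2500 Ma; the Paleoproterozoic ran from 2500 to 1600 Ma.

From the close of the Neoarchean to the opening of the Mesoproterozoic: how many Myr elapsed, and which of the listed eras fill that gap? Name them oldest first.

900 million years; Paleoproterozoic

The Neoarchean closes at 2500 Ma and the Mesoproterozoic opens at 1600 Ma, so the interval is 2500 − 1600 = 900 Myr.
An era fits inside if it starts at or after 2500 Ma and ends at or before 1600 Ma; oldest first that gives Paleoproterozoic.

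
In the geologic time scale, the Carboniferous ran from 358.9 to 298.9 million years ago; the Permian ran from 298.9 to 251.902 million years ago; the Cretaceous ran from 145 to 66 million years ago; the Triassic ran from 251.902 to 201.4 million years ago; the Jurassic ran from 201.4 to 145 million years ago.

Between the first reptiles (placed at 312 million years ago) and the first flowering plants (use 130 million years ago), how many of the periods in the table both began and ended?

3

The older date is 312 Ma and the younger is 130 Ma.
Periods with start < 312 and end > 130 Ma: Permian (298.9–251.902), Triassic (251.902–201.4), Jurassic (201.4–145).
That is 3 complete periods.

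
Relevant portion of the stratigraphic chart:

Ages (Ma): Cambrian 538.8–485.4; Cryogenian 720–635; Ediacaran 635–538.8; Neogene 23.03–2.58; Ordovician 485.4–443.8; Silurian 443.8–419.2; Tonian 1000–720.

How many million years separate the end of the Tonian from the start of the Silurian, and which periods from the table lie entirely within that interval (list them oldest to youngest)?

The Tonian closes at 720 Ma and the Silurian opens at 443.8 Ma, so the interval is 720 − 443.8 = 276.2 Myr.
A period fits inside if it starts at or after 720 Ma and ends at or before 443.8 Ma; oldest first that gives Cryogenian, Ediacaran, Cambrian, Ordovician.

276.2 million years; Cryogenian, Ediacaran, Cambrian, Ordovician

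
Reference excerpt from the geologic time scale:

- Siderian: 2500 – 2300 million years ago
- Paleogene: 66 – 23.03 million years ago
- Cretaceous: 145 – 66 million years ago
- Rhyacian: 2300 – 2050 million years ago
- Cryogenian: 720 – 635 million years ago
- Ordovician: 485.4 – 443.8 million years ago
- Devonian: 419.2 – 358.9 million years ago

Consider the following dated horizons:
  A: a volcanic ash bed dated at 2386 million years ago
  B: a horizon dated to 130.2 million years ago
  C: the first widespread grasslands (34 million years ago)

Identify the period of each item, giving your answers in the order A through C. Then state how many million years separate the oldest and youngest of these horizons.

A: 2386 Ma lies in 2500–2300 Ma, so Siderian.
B: 130.2 Ma lies in 145–66 Ma, so Cretaceous.
C: 34 Ma lies in 66–23.03 Ma, so Paleogene.
Oldest = 2386 Ma, youngest = 34 Ma → span 2352 Myr.

A — Siderian; B — Cretaceous; C — Paleogene; span 2352 million years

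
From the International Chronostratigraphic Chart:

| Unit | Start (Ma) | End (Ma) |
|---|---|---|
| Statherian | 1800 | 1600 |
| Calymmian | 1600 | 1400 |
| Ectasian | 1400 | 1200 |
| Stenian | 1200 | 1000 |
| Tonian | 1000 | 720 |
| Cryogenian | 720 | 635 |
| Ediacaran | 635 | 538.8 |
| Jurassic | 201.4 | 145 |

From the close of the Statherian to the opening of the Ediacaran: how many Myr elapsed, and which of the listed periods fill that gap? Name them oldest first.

The Statherian closes at 1600 Ma and the Ediacaran opens at 635 Ma, so the interval is 1600 − 635 = 965 Myr.
A period fits inside if it starts at or after 1600 Ma and ends at or before 635 Ma; oldest first that gives Calymmian, Ectasian, Stenian, Tonian, Cryogenian.

965 million years; Calymmian, Ectasian, Stenian, Tonian, Cryogenian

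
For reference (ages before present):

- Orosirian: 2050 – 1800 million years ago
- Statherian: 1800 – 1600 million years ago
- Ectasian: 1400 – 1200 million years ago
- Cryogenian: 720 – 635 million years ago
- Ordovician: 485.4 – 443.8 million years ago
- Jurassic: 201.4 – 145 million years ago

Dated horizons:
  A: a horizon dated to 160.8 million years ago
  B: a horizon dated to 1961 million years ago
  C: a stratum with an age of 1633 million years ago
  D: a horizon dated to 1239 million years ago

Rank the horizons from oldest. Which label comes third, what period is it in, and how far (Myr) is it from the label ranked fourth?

Larger Ma means older, so oldest first: B 1961 > C 1633 > D 1239 > A 160.8.
Counting 3 along gives D (1239 Ma); the excerpt puts that inside the Ectasian, 1400–1200 Ma.
Next in line is A (160.8 Ma), and 1239 − 160.8 = 1078.2 Myr.

D, in the Ectasian; 1078.2 million years to A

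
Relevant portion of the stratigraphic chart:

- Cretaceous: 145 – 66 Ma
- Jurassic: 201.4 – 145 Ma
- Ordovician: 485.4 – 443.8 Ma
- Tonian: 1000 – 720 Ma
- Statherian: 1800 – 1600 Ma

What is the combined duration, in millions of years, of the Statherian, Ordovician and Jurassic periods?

Each duration: Statherian = 200; Ordovician = 41.6; Jurassic = 56.4.
Sum: 200 + 41.6 + 56.4 = 298 Myr.

298 million years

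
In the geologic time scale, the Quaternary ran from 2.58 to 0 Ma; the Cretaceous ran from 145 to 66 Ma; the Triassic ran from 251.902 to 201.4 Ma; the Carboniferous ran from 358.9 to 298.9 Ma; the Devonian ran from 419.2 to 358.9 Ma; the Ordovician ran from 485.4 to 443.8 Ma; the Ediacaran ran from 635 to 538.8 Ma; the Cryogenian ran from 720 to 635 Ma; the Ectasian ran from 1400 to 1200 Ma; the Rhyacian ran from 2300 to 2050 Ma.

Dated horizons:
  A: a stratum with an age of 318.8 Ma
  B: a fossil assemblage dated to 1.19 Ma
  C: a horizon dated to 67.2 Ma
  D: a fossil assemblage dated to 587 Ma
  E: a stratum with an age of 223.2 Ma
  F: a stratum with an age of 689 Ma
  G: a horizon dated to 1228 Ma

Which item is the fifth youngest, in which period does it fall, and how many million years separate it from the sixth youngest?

Sorted youngest-first by Ma: B (1.19), C (67.2), E (223.2), A (318.8), D (587), F (689), G (1228).
The fifth youngest is D at 587 Ma, which lies in 635–538.8 Ma: the Ediacaran.
The sixth youngest is F at 689 Ma; separation = |587 − 689| = 102 Myr.

D, in the Ediacaran; 102 million years to F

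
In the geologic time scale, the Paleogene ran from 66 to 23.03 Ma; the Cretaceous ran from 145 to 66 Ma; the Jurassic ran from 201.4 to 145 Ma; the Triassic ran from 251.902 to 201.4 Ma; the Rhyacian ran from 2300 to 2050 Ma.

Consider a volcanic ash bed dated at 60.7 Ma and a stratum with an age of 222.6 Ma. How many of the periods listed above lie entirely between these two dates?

222.6 Ma sits inside the Triassic (251.902–201.4) and 60.7 Ma inside the Paleogene (66–23.03); neither of those is wholly between the two dates.
The listed periods lying completely between them are Jurassic, Cretaceous — 2 in all.

2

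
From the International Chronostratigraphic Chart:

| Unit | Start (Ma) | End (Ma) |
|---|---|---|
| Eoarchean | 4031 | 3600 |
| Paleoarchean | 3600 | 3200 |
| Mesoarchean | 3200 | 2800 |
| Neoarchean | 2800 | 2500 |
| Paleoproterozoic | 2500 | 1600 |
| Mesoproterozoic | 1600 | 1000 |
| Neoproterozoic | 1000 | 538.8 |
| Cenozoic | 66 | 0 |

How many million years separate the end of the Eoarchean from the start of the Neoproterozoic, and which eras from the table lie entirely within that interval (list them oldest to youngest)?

2600 million years; Paleoarchean, Mesoarchean, Neoarchean, Paleoproterozoic, Mesoproterozoic

The Eoarchean closes at 3600 Ma and the Neoproterozoic opens at 1000 Ma, so the interval is 3600 − 1000 = 2600 Myr.
An era fits inside if it starts at or after 3600 Ma and ends at or before 1000 Ma; oldest first that gives Paleoarchean, Mesoarchean, Neoarchean, Paleoproterozoic, Mesoproterozoic.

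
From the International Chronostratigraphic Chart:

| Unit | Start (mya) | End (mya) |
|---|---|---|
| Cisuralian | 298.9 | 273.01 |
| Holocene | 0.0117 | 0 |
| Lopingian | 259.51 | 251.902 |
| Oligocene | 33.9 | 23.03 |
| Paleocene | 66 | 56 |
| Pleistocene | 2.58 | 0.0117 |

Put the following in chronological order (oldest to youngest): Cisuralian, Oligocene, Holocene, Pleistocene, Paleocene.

Cisuralian, Paleocene, Oligocene, Pleistocene, Holocene

Read off each span (Ma): Cisuralian 298.9–273.01; Oligocene 33.9–23.03; Holocene 0.0117–0; Pleistocene 2.58–0.0117; Paleocene 66–56.
Larger Ma is older, so oldest→youngest is Cisuralian, Paleocene, Oligocene, Pleistocene, Holocene.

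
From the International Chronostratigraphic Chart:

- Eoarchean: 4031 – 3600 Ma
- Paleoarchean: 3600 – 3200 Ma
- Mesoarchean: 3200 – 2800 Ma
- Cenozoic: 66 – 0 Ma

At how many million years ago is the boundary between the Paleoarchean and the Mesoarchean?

3200 Ma

The Paleoarchean ends and the Mesoarchean begins at 3200 Ma.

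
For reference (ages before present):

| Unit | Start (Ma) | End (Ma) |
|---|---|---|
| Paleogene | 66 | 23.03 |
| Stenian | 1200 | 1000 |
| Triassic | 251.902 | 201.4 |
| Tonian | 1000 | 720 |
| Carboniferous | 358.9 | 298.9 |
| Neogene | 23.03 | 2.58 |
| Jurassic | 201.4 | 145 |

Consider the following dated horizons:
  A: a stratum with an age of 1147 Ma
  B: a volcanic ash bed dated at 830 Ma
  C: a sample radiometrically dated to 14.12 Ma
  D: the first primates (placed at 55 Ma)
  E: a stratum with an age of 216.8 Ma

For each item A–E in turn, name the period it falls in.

A — Stenian; B — Tonian; C — Neogene; D — Paleogene; E — Triassic

Match each age against the start–end ranges in the excerpt: A = 1147 Ma → Stenian (1200–1000); B = 830 Ma → Tonian (1000–720); C = 14.12 Ma → Neogene (23.03–2.58); D = 55 Ma → Paleogene (66–23.03); E = 216.8 Ma → Triassic (251.902–201.4).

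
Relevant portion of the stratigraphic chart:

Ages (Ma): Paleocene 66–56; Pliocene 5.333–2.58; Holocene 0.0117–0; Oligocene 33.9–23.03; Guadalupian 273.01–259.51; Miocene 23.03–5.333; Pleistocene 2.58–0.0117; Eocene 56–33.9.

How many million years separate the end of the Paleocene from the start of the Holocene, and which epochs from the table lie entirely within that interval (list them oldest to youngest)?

55.9883 million years; Eocene, Oligocene, Miocene, Pliocene, Pleistocene

The Paleocene closes at 56 Ma and the Holocene opens at 0.0117 Ma, so the interval is 56 − 0.0117 = 55.9883 Myr.
An epoch fits inside if it starts at or after 56 Ma and ends at or before 0.0117 Ma; oldest first that gives Eocene, Oligocene, Miocene, Pliocene, Pleistocene.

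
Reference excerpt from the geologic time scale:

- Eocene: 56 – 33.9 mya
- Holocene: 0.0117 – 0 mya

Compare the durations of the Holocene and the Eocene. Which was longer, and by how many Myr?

Eocene, by 22.0883 million years

Holocene: 0.0117 − 0 = 0.0117 Myr.
Eocene: 56 − 33.9 = 22.1 Myr.
Difference: 22.1 − 0.0117 = 22.0883 Myr, so the Eocene was longer.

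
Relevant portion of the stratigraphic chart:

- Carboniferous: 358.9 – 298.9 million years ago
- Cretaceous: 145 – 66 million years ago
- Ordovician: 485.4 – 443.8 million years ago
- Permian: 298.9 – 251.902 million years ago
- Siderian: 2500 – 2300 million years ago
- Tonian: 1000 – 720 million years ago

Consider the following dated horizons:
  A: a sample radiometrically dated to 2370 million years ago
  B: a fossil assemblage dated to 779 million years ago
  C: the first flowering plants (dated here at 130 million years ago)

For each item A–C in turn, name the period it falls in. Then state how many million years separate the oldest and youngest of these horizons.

A — Siderian; B — Tonian; C — Cretaceous; span 2240 million years

Match each age against the start–end ranges in the excerpt: A = 2370 Ma → Siderian (2500–2300); B = 779 Ma → Tonian (1000–720); C = 130 Ma → Cretaceous (145–66).
The largest age is 2370 Ma and the smallest is 130 Ma; their difference is 2240 Myr.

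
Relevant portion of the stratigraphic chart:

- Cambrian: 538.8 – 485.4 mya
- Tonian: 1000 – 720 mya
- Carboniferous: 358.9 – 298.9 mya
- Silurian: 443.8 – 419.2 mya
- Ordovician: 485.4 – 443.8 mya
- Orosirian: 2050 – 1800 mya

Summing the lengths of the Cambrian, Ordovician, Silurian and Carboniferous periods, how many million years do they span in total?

179.6 million years

Duration is start − end for each: (538.8 − 485.4) + (485.4 − 443.8) + (443.8 − 419.2) + (358.9 − 298.9).
That is 53.4 + 41.6 + 24.6 + 60, which totals 179.6 million years.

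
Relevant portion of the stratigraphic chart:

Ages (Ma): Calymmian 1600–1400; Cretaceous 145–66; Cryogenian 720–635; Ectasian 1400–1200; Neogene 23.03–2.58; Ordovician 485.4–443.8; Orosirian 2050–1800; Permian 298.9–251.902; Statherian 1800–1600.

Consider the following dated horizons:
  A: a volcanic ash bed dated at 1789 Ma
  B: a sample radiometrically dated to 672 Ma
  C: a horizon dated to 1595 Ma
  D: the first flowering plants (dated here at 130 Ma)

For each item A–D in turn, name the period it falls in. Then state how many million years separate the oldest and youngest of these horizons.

A — Statherian; B — Cryogenian; C — Calymmian; D — Cretaceous; span 1659 million years

Match each age against the start–end ranges in the excerpt: A = 1789 Ma → Statherian (1800–1600); B = 672 Ma → Cryogenian (720–635); C = 1595 Ma → Calymmian (1600–1400); D = 130 Ma → Cretaceous (145–66).
The largest age is 1789 Ma and the smallest is 130 Ma; their difference is 1659 Myr.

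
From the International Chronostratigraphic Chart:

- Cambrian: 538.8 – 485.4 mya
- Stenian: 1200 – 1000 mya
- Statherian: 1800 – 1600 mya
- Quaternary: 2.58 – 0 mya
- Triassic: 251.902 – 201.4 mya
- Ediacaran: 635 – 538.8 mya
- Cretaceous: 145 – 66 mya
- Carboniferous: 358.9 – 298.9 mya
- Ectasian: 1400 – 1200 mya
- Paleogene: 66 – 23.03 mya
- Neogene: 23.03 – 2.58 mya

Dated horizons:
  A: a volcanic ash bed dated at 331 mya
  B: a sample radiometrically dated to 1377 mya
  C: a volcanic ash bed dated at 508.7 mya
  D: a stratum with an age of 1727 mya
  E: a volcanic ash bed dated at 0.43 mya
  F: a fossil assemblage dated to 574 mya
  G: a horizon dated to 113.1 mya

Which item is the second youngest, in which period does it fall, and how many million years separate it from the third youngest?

G, in the Cretaceous; 217.9 million years to A

Sorted youngest-first by Ma: E (0.43), G (113.1), A (331), C (508.7), F (574), B (1377), D (1727).
The second youngest is G at 113.1 Ma, which lies in 145–66 Ma: the Cretaceous.
The third youngest is A at 331 Ma; separation = |113.1 − 331| = 217.9 Myr.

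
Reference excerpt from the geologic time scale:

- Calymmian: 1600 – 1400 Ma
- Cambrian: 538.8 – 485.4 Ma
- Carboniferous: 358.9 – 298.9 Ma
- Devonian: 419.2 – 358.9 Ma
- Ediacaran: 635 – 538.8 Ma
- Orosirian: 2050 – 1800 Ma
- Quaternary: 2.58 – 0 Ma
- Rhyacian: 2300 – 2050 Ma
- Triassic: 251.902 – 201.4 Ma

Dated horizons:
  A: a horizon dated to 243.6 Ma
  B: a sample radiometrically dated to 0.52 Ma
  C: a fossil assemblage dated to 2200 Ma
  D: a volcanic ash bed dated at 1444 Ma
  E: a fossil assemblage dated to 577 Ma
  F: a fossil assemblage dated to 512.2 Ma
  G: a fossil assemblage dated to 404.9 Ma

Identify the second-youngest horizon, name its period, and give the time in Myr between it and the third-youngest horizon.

Sorted youngest-first by Ma: B (0.52), A (243.6), G (404.9), F (512.2), E (577), D (1444), C (2200).
The second youngest is A at 243.6 Ma, which lies in 251.902–201.4 Ma: the Triassic.
The third youngest is G at 404.9 Ma; separation = |243.6 − 404.9| = 161.3 Myr.

A, in the Triassic; 161.3 million years to G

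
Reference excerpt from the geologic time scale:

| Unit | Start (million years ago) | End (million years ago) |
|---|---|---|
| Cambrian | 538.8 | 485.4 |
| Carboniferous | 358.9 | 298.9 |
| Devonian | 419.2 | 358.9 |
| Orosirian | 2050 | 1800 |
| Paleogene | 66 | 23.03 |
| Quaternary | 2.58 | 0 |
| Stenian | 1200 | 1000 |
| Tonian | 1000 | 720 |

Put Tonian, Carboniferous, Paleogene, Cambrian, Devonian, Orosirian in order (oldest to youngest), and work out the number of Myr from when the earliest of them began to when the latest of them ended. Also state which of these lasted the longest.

Orosirian, Tonian, Cambrian, Devonian, Carboniferous, Paleogene; total span 2026.97 Myr; longest is Tonian

From the excerpt: Tonian 1000–720; Carboniferous 358.9–298.9; Paleogene 66–23.03; Cambrian 538.8–485.4; Devonian 419.2–358.9; Orosirian 2050–1800 (Ma).
Larger Ma is earlier, so the oldest is Orosirian and the youngest is Paleogene; oldest to youngest: Orosirian, Tonian, Cambrian, Devonian, Carboniferous, Paleogene.
Oldest start 2050 minus youngest end 23.03 gives 2026.97 Myr overall.
Individual lengths (start − end): Devonian 60.3; Paleogene 42.97; Orosirian 250; Carboniferous 60; Tonian 280; Cambrian 53.4. The largest is Tonian at 280 Myr.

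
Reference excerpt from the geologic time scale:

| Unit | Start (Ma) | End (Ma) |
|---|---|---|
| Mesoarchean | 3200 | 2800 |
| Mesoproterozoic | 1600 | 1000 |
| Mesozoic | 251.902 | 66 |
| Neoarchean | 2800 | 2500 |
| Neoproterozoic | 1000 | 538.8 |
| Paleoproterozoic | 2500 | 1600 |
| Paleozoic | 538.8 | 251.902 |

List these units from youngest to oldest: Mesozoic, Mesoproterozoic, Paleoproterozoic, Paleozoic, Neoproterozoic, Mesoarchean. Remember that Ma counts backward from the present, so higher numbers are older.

The oldest of these is Mesoarchean (starts 3200 Ma) and the youngest is Mesozoic (ends 66 Ma).
In between, by decreasing start age: Paleoproterozoic (2500), Mesoproterozoic (1600), Neoproterozoic (1000), Paleozoic (538.8).
Listing youngest first means reversing that sequence.

Mesozoic, Paleozoic, Neoproterozoic, Mesoproterozoic, Paleoproterozoic, Mesoarchean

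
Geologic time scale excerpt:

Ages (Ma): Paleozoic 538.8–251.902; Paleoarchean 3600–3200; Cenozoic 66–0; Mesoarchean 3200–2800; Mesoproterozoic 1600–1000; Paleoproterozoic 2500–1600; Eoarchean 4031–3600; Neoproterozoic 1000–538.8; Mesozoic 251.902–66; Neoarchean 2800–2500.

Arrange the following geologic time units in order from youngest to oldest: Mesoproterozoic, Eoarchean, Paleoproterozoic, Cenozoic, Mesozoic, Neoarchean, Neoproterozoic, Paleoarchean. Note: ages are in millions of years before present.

Cenozoic → Mesozoic → Neoproterozoic → Mesoproterozoic → Paleoproterozoic → Neoarchean → Paleoarchean → Eoarchean

The oldest of these is Eoarchean (starts 4031 Ma) and the youngest is Cenozoic (ends 0 Ma).
In between, by decreasing start age: Paleoarchean (3600), Neoarchean (2800), Paleoproterozoic (2500), Mesoproterozoic (1600), Neoproterozoic (1000), Mesozoic (251.902).
Listing youngest first means reversing that sequence.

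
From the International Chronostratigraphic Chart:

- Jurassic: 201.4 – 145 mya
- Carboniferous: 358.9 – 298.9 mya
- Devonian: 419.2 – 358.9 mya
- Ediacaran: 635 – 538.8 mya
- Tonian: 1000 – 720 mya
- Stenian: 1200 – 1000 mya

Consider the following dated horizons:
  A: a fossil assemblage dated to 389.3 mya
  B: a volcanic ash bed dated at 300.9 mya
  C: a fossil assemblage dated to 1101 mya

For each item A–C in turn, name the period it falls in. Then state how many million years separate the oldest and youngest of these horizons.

A: 389.3 Ma lies in 419.2–358.9 Ma, so Devonian.
B: 300.9 Ma lies in 358.9–298.9 Ma, so Carboniferous.
C: 1101 Ma lies in 1200–1000 Ma, so Stenian.
Oldest = 1101 Ma, youngest = 300.9 Ma → span 800.1 Myr.

A — Devonian; B — Carboniferous; C — Stenian; span 800.1 million years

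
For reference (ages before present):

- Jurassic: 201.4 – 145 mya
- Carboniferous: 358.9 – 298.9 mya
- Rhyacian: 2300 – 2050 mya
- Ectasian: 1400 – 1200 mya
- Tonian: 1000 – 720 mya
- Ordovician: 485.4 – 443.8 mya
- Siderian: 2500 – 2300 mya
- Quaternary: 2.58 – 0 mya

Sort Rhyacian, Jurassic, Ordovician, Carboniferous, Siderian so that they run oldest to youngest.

Siderian, Rhyacian, Ordovician, Carboniferous, Jurassic

Sorting by start age (descending Ma, since larger Ma = older): Siderian start 2500, Rhyacian start 2300, Ordovician start 485.4, Carboniferous start 358.9, Jurassic start 201.4.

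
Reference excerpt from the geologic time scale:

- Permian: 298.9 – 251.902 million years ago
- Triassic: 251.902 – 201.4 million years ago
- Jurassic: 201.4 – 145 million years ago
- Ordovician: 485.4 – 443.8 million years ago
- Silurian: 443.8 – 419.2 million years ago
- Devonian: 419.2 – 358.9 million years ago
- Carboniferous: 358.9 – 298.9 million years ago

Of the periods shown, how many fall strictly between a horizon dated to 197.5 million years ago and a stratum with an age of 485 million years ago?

5

The older date is 485 Ma and the younger is 197.5 Ma.
Periods with start < 485 and end > 197.5 Ma: Silurian (443.8–419.2), Devonian (419.2–358.9), Carboniferous (358.9–298.9), Permian (298.9–251.902), Triassic (251.902–201.4).
That is 5 complete periods.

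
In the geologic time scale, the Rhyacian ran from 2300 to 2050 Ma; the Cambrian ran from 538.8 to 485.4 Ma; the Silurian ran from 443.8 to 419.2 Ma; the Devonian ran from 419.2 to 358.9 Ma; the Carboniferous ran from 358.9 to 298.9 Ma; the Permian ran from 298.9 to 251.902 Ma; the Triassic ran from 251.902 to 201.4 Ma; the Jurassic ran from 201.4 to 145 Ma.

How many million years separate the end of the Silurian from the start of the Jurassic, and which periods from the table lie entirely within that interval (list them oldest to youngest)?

The Silurian closes at 419.2 Ma and the Jurassic opens at 201.4 Ma, so the interval is 419.2 − 201.4 = 217.8 Myr.
A period fits inside if it starts at or after 419.2 Ma and ends at or before 201.4 Ma; oldest first that gives Devonian, Carboniferous, Permian, Triassic.

217.8 million years; Devonian, Carboniferous, Permian, Triassic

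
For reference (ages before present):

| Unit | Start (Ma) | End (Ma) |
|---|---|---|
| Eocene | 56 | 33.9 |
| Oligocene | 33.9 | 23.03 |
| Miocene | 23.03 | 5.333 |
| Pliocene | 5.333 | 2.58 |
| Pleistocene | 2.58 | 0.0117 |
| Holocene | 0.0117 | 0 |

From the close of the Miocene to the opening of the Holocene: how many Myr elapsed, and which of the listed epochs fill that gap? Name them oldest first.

5.3213 million years; Pliocene, Pleistocene

The Miocene closes at 5.333 Ma and the Holocene opens at 0.0117 Ma, so the interval is 5.333 − 0.0117 = 5.3213 Myr.
An epoch fits inside if it starts at or after 5.333 Ma and ends at or before 0.0117 Ma; oldest first that gives Pliocene, Pleistocene.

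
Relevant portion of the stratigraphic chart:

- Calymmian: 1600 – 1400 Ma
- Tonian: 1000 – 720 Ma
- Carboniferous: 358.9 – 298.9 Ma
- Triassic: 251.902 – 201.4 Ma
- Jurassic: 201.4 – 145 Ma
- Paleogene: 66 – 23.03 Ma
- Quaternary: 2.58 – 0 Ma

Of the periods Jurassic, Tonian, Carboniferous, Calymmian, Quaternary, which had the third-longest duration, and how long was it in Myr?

Start − end for each: Jurassic 201.4 − 145 = 56.4; Tonian 1000 − 720 = 280; Carboniferous 358.9 − 298.9 = 60; Calymmian 1600 − 1400 = 200; Quaternary 2.58 − 0 = 2.58.
Ranking these from longest: Tonian > Calymmian > Carboniferous > Jurassic > Quaternary.
Position 3 in that ranking is Carboniferous, which lasted 60 Myr.

Carboniferous, 60 million years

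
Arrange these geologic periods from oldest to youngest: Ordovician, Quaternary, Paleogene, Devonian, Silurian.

Group by era (each group listed oldest first) — Paleozoic: Ordovician, Silurian, Devonian; Cenozoic: Paleogene, Quaternary. The eras run Paleozoic → Mesozoic → Cenozoic. Concatenating the groups in that era order gives oldest to youngest directly.

Ordovician → Silurian → Devonian → Paleogene → Quaternary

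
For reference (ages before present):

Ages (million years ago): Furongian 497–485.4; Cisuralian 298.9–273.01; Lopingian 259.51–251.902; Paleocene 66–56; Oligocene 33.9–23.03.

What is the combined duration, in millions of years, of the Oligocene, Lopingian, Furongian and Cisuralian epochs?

55.968 million years

Each duration: Oligocene = 10.87; Lopingian = 7.608; Furongian = 11.6; Cisuralian = 25.89.
Sum: 10.87 + 7.608 + 11.6 + 25.89 = 55.968 Myr.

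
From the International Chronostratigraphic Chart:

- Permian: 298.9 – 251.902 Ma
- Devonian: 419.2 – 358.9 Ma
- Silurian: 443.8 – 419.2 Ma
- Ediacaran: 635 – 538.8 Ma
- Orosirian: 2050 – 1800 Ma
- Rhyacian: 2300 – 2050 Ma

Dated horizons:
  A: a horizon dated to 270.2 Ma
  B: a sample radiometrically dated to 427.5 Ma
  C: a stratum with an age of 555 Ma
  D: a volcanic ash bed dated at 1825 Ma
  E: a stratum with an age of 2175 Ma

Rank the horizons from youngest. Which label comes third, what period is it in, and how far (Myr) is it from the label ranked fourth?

Smaller Ma means younger, so youngest first: A 270.2 < B 427.5 < C 555 < D 1825 < E 2175.
Counting 3 along gives C (555 Ma); the excerpt puts that inside the Ediacaran, 635–538.8 Ma.
Next in line is D (1825 Ma), and 1825 − 555 = 1270 Myr.

C, in the Ediacaran; 1270 million years to D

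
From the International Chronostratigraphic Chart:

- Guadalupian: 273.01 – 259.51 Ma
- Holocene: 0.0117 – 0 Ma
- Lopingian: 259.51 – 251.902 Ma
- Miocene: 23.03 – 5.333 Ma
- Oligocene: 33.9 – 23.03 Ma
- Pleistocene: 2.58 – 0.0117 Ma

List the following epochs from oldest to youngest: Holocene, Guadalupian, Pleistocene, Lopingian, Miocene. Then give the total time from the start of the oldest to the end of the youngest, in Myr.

Start ages (Ma): Guadalupian 273.01, Lopingian 259.51, Miocene 23.03, Pleistocene 2.58, Holocene 0.0117.
Ordered oldest to youngest: Guadalupian, Lopingian, Miocene, Pleistocene, Holocene.
Span = 273.01 − 0 = 273.01 Myr.

Guadalupian → Lopingian → Miocene → Pleistocene → Holocene; total span 273.01 Myr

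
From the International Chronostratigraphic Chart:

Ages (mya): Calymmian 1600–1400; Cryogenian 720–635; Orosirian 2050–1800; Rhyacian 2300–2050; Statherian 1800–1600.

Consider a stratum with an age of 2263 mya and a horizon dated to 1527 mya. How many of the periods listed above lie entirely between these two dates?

2

2263 Ma sits inside the Rhyacian (2300–2050) and 1527 Ma inside the Calymmian (1600–1400); neither of those is wholly between the two dates.
The listed periods lying completely between them are Orosirian, Statherian — 2 in all.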